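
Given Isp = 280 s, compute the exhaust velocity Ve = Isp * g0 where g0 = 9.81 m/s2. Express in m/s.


Ve = Isp * g0 = 280 * 9.81 = 2746.8 m/s

2746.8 m/s


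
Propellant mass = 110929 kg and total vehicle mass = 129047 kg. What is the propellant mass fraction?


PMF = 110929 / 129047 = 0.86

0.86


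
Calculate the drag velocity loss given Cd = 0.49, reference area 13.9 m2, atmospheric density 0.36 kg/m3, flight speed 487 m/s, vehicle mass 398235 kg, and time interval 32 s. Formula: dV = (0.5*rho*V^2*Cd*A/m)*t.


D = 0.5 * 0.36 * 487^2 * 0.49 * 13.9 = 290764.45 N
a = 290764.45 / 398235 = 0.7301 m/s2
dV = 0.7301 * 32 = 23.4 m/s

23.4 m/s


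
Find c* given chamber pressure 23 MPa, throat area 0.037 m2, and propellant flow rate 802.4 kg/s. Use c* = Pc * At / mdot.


c* = 23e6 * 0.037 / 802.4 = 1061 m/s

1061 m/s


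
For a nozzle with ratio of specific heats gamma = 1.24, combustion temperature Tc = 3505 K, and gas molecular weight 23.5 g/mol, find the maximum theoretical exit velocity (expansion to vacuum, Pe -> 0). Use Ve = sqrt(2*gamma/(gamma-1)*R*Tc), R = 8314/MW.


R = 8314 / 23.5 = 353.79 J/(kg.K)
Ve = sqrt(2 * 1.24 / (1.24 - 1) * 353.79 * 3505) = 3580 m/s

3580 m/s


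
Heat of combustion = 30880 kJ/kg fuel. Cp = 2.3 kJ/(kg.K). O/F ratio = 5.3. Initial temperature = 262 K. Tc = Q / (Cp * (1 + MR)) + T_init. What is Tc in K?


Tc = 30880 / (2.3 * (1 + 5.3)) + 262 = 2393 K

2393 K


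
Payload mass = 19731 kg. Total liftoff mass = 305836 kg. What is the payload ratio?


PR = 19731 / 305836 = 0.0645

0.0645


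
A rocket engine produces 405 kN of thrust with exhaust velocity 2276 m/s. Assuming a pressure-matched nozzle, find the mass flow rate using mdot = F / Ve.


mdot = F / Ve = 405000 / 2276 = 177.9 kg/s

177.9 kg/s


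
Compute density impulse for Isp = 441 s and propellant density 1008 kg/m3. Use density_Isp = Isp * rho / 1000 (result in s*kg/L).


rho*Isp = 441 * 1008 / 1000 = 445 s*kg/L

445 s*kg/L


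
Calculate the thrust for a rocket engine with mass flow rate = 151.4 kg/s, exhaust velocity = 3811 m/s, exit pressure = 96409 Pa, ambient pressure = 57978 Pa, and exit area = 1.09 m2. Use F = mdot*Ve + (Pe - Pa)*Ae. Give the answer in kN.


F = 151.4 * 3811 + (96409 - 57978) * 1.09 = 618875.0 N = 618.9 kN

618.9 kN


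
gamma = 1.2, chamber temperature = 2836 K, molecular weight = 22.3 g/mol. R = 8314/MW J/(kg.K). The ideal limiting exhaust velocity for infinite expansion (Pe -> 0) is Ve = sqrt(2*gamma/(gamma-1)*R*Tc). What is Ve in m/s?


R = 8314 / 22.3 = 372.83 J/(kg.K)
Ve = sqrt(2 * 1.2 / (1.2 - 1) * 372.83 * 2836) = 3562 m/s

3562 m/s


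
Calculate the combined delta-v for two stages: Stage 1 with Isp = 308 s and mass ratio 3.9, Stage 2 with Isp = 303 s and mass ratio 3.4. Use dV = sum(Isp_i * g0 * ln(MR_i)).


dV1 = 308 * 9.81 * ln(3.9) = 4112.2 m/s
dV2 = 303 * 9.81 * ln(3.4) = 3637.6 m/s
Total dV = 4112.2 + 3637.6 = 7749.8 m/s ~ 7750 m/s

7750 m/s


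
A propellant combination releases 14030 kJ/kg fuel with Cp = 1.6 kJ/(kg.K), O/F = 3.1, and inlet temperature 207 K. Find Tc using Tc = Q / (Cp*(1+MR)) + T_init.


Tc = 14030 / (1.6 * (1 + 3.1)) + 207 = 2346 K

2346 K


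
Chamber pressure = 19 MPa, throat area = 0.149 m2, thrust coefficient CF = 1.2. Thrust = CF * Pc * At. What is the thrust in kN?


F = 1.2 * 19e6 * 0.149 = 3.3972e+06 N = 3397.2 kN

3397.2 kN


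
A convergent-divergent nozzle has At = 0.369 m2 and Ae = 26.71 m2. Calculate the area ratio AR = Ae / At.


AR = 26.71 / 0.369 = 72.4

72.4


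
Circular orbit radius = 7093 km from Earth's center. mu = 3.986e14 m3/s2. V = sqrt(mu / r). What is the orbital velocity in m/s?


V = sqrt(3.986e14 / 7093000) = 7496 m/s

7496 m/s


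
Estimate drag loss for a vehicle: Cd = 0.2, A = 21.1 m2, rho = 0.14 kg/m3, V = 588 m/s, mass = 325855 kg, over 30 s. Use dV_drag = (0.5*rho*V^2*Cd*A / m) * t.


D = 0.5 * 0.14 * 588^2 * 0.2 * 21.1 = 102132.78 N
a = 102132.78 / 325855 = 0.3134 m/s2
dV = 0.3134 * 30 = 9.4 m/s

9.4 m/s


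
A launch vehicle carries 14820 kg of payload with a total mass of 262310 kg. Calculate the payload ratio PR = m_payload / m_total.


PR = 14820 / 262310 = 0.0565

0.0565


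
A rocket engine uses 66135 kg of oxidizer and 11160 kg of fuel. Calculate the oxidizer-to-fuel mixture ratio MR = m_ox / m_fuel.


MR = 66135 / 11160 = 5.93

5.93


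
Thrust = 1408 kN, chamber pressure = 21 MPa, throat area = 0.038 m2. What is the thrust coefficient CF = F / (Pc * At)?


CF = 1408000 / (21e6 * 0.038) = 1.76

1.76


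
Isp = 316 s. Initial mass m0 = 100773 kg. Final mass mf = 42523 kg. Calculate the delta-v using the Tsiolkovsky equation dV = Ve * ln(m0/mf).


Ve = 316 * 9.81 = 3099.96 m/s
dV = 3099.96 * ln(100773/42523) = 2675 m/s

2675 m/s


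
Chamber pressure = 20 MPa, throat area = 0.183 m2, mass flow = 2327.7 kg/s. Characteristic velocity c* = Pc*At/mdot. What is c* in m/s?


c* = 20e6 * 0.183 / 2327.7 = 1572 m/s

1572 m/s


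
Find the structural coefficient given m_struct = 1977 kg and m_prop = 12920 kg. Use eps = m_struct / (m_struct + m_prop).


eps = 1977 / (1977 + 12920) = 0.1327

0.1327


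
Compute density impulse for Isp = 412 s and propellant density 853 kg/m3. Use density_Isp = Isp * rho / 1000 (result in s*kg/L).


rho*Isp = 412 * 853 / 1000 = 351 s*kg/L

351 s*kg/L


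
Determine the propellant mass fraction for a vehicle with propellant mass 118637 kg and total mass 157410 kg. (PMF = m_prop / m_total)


PMF = 118637 / 157410 = 0.754

0.754


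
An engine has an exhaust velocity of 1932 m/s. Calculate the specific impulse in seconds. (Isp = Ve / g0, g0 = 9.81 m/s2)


Isp = Ve / g0 = 1932 / 9.81 = 196.9 s

196.9 s


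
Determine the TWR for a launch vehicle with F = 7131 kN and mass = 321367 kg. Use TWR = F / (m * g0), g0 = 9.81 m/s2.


TWR = 7131000 / (321367 * 9.81) = 2.26

2.26


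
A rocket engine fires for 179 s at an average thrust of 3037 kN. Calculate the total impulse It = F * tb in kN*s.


It = 3037 * 179 = 543623 kN*s

543623 kN*s


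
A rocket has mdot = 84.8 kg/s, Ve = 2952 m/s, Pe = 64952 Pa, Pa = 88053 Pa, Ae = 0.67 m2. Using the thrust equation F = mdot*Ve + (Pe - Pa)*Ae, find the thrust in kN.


F = 84.8 * 2952 + (64952 - 88053) * 0.67 = 234852.0 N = 234.9 kN

234.9 kN


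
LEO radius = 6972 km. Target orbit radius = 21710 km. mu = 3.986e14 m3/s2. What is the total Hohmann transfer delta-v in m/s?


V1 = sqrt(mu/r1) = 7561.19 m/s
dV1 = V1*(sqrt(2*r2/(r1+r2)) - 1) = 1741.97 m/s
V2 = sqrt(mu/r2) = 4284.88 m/s
dV2 = V2*(1 - sqrt(2*r1/(r1+r2))) = 1297.24 m/s
Total dV = 3039 m/s

3039 m/s


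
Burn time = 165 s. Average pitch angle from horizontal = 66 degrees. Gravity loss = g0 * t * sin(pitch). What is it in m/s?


GL = 9.81 * 165 * sin(66 deg) = 1479 m/s

1479 m/s


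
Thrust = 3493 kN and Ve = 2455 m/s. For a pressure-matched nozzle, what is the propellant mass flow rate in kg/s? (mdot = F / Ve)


mdot = F / Ve = 3493000 / 2455 = 1422.8 kg/s

1422.8 kg/s


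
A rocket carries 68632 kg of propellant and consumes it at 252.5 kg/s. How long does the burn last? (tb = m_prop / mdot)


tb = 68632 / 252.5 = 271.8 s

271.8 s


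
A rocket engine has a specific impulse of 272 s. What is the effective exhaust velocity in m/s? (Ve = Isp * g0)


Ve = Isp * g0 = 272 * 9.81 = 2668.3 m/s

2668.3 m/s


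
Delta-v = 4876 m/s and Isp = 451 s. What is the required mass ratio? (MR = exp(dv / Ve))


Ve = 451 * 9.81 = 4424.31 m/s
MR = exp(4876 / 4424.31) = 3.01

3.01


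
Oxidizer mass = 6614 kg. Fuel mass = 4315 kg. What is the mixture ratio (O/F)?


MR = 6614 / 4315 = 1.53

1.53


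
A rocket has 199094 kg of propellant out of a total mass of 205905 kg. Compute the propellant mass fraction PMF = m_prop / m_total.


PMF = 199094 / 205905 = 0.967

0.967


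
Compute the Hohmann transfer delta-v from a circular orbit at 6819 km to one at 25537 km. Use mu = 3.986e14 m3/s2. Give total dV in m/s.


V1 = sqrt(mu/r1) = 7645.54 m/s
dV1 = V1*(sqrt(2*r2/(r1+r2)) - 1) = 1960.2 m/s
V2 = sqrt(mu/r2) = 3950.79 m/s
dV2 = V2*(1 - sqrt(2*r1/(r1+r2))) = 1385.82 m/s
Total dV = 3346 m/s

3346 m/s


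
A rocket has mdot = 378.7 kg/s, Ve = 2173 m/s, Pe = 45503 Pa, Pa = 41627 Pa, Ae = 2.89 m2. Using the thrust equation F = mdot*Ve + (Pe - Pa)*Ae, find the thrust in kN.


F = 378.7 * 2173 + (45503 - 41627) * 2.89 = 834117.0 N = 834.1 kN

834.1 kN


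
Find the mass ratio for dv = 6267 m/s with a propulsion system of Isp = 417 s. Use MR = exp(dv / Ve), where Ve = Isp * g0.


Ve = 417 * 9.81 = 4090.77 m/s
MR = exp(6267 / 4090.77) = 4.627

4.627


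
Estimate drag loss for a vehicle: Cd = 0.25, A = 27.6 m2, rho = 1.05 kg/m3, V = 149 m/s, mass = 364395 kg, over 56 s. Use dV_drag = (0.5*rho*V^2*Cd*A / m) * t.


D = 0.5 * 1.05 * 149^2 * 0.25 * 27.6 = 80423.12 N
a = 80423.12 / 364395 = 0.2207 m/s2
dV = 0.2207 * 56 = 12.4 m/s

12.4 m/s


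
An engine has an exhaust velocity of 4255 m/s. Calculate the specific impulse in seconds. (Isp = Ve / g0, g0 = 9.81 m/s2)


Isp = Ve / g0 = 4255 / 9.81 = 433.7 s

433.7 s


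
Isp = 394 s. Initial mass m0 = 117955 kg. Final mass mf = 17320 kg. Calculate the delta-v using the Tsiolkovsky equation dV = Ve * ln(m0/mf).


Ve = 394 * 9.81 = 3865.14 m/s
dV = 3865.14 * ln(117955/17320) = 7415 m/s

7415 m/s


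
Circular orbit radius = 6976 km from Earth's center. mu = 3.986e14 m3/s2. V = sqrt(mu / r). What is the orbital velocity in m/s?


V = sqrt(3.986e14 / 6976000) = 7559 m/s

7559 m/s


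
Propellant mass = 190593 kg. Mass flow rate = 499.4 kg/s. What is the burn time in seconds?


tb = 190593 / 499.4 = 381.6 s

381.6 s


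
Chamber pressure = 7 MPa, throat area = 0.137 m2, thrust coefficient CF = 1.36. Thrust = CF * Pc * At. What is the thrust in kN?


F = 1.36 * 7e6 * 0.137 = 1.3042e+06 N = 1304.2 kN

1304.2 kN


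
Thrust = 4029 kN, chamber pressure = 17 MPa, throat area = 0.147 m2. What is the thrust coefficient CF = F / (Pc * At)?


CF = 4029000 / (17e6 * 0.147) = 1.61

1.61


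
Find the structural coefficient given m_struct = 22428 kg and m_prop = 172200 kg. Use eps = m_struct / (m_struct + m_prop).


eps = 22428 / (22428 + 172200) = 0.1152

0.1152


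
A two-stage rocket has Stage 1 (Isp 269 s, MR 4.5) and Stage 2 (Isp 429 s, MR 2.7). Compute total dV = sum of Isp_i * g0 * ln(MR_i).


dV1 = 269 * 9.81 * ln(4.5) = 3969.1 m/s
dV2 = 429 * 9.81 * ln(2.7) = 4180.1 m/s
Total dV = 3969.1 + 4180.1 = 8149.2 m/s ~ 8149 m/s

8149 m/s


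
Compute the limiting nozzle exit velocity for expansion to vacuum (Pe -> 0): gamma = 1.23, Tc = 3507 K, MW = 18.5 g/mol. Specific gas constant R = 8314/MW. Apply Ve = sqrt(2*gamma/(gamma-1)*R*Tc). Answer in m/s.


R = 8314 / 18.5 = 449.41 J/(kg.K)
Ve = sqrt(2 * 1.23 / (1.23 - 1) * 449.41 * 3507) = 4106 m/s

4106 m/s


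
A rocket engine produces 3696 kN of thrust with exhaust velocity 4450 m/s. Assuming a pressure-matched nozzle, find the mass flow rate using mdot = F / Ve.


mdot = F / Ve = 3696000 / 4450 = 830.6 kg/s

830.6 kg/s


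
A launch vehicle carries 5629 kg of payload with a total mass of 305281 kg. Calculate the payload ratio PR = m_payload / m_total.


PR = 5629 / 305281 = 0.0184

0.0184


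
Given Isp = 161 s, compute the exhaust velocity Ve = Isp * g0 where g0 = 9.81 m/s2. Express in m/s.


Ve = Isp * g0 = 161 * 9.81 = 1579.4 m/s

1579.4 m/s


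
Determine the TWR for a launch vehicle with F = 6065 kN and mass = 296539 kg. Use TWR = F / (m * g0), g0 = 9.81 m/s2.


TWR = 6065000 / (296539 * 9.81) = 2.08

2.08


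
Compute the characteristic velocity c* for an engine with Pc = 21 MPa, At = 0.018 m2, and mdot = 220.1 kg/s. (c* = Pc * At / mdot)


c* = 21e6 * 0.018 / 220.1 = 1717 m/s

1717 m/s


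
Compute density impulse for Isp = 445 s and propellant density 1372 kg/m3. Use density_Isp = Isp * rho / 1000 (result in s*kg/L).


rho*Isp = 445 * 1372 / 1000 = 611 s*kg/L

611 s*kg/L


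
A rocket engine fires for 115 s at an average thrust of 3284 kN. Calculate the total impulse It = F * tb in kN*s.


It = 3284 * 115 = 377660 kN*s

377660 kN*s


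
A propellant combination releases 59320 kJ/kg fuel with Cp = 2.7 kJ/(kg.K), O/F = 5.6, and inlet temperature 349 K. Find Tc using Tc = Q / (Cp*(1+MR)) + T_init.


Tc = 59320 / (2.7 * (1 + 5.6)) + 349 = 3678 K

3678 K


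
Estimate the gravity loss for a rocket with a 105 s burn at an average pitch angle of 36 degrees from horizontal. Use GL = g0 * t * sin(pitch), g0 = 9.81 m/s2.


GL = 9.81 * 105 * sin(36 deg) = 605 m/s

605 m/s


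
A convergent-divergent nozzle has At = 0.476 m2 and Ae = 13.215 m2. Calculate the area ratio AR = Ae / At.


AR = 13.215 / 0.476 = 27.8

27.8


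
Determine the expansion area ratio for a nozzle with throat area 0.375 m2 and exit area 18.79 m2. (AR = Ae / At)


AR = 18.79 / 0.375 = 50.1

50.1


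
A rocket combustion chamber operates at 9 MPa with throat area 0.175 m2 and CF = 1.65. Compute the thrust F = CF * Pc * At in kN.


F = 1.65 * 9e6 * 0.175 = 2.5988e+06 N = 2598.8 kN

2598.8 kN


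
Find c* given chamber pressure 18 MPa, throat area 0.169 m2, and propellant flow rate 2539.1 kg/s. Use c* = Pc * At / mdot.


c* = 18e6 * 0.169 / 2539.1 = 1198 m/s

1198 m/s


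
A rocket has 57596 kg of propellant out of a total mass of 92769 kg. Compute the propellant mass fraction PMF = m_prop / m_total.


PMF = 57596 / 92769 = 0.621

0.621


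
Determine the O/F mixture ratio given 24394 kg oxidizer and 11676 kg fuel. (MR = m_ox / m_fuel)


MR = 24394 / 11676 = 2.09

2.09


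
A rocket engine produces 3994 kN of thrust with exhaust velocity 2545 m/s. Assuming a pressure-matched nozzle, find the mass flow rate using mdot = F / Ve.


mdot = F / Ve = 3994000 / 2545 = 1569.4 kg/s

1569.4 kg/s


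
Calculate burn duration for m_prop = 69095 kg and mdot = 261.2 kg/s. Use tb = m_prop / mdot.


tb = 69095 / 261.2 = 264.5 s

264.5 s


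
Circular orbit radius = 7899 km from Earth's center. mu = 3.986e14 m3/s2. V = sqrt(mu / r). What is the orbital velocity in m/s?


V = sqrt(3.986e14 / 7899000) = 7104 m/s

7104 m/s


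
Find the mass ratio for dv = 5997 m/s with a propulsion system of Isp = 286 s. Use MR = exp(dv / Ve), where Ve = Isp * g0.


Ve = 286 * 9.81 = 2805.66 m/s
MR = exp(5997 / 2805.66) = 8.478

8.478


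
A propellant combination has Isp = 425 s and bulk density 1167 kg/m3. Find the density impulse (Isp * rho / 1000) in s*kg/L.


rho*Isp = 425 * 1167 / 1000 = 496 s*kg/L

496 s*kg/L


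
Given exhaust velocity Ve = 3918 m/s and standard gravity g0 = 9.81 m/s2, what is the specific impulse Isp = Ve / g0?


Isp = Ve / g0 = 3918 / 9.81 = 399.4 s

399.4 s


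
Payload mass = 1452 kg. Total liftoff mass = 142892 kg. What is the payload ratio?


PR = 1452 / 142892 = 0.0102

0.0102


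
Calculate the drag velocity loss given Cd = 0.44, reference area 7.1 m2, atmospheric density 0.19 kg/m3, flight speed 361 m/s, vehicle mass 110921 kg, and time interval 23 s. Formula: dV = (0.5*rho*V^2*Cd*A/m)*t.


D = 0.5 * 0.19 * 361^2 * 0.44 * 7.1 = 38676.67 N
a = 38676.67 / 110921 = 0.3487 m/s2
dV = 0.3487 * 23 = 8.0 m/s

8.0 m/s


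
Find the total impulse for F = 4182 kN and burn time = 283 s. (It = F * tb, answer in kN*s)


It = 4182 * 283 = 1183506 kN*s

1183506 kN*s


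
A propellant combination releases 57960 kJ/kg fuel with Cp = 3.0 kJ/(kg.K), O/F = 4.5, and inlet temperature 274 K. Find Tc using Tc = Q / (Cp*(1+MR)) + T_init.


Tc = 57960 / (3.0 * (1 + 4.5)) + 274 = 3787 K

3787 K


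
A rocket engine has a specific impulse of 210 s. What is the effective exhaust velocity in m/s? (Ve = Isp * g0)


Ve = Isp * g0 = 210 * 9.81 = 2060.1 m/s

2060.1 m/s


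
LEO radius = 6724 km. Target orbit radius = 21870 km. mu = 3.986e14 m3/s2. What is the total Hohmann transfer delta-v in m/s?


V1 = sqrt(mu/r1) = 7699.36 m/s
dV1 = V1*(sqrt(2*r2/(r1+r2)) - 1) = 1823.26 m/s
V2 = sqrt(mu/r2) = 4269.18 m/s
dV2 = V2*(1 - sqrt(2*r1/(r1+r2))) = 1341.42 m/s
Total dV = 3165 m/s

3165 m/s


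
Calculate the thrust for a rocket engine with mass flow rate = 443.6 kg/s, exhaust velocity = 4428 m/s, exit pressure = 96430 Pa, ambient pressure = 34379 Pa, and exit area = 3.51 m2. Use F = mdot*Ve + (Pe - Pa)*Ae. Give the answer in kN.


F = 443.6 * 4428 + (96430 - 34379) * 3.51 = 2.1821e+06 N = 2182.1 kN

2182.1 kN


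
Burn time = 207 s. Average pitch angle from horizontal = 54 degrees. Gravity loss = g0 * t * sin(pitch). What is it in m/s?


GL = 9.81 * 207 * sin(54 deg) = 1643 m/s

1643 m/s


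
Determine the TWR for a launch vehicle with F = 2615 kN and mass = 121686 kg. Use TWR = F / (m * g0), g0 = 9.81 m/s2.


TWR = 2615000 / (121686 * 9.81) = 2.19

2.19


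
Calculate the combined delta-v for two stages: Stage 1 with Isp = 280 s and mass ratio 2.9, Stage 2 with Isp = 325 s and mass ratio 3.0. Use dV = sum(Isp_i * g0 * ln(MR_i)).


dV1 = 280 * 9.81 * ln(2.9) = 2924.5 m/s
dV2 = 325 * 9.81 * ln(3.0) = 3502.7 m/s
Total dV = 2924.5 + 3502.7 = 6427.2 m/s ~ 6427 m/s

6427 m/s


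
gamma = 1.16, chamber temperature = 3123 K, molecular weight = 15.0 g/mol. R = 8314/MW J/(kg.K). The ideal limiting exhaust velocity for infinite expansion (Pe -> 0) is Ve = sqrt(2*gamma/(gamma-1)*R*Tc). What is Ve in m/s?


R = 8314 / 15.0 = 554.27 J/(kg.K)
Ve = sqrt(2 * 1.16 / (1.16 - 1) * 554.27 * 3123) = 5010 m/s

5010 m/s


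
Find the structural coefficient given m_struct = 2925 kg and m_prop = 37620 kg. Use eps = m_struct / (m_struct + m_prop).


eps = 2925 / (2925 + 37620) = 0.0721

0.0721


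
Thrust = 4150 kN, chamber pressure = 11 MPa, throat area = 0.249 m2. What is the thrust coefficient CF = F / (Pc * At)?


CF = 4150000 / (11e6 * 0.249) = 1.52

1.52


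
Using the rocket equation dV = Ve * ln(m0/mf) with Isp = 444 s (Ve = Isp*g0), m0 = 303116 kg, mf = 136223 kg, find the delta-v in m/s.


Ve = 444 * 9.81 = 4355.64 m/s
dV = 4355.64 * ln(303116/136223) = 3484 m/s

3484 m/s


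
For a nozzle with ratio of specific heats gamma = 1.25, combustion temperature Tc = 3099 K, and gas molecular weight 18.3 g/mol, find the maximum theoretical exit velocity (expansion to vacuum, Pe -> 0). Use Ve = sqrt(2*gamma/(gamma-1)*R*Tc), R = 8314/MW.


R = 8314 / 18.3 = 454.32 J/(kg.K)
Ve = sqrt(2 * 1.25 / (1.25 - 1) * 454.32 * 3099) = 3752 m/s

3752 m/s


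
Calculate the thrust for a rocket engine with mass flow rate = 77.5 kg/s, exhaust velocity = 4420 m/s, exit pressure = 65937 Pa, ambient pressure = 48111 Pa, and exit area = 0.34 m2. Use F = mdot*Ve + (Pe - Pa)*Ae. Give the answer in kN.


F = 77.5 * 4420 + (65937 - 48111) * 0.34 = 348611.0 N = 348.6 kN

348.6 kN


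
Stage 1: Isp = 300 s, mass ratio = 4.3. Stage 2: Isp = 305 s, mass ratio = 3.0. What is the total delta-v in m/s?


dV1 = 300 * 9.81 * ln(4.3) = 4292.7 m/s
dV2 = 305 * 9.81 * ln(3.0) = 3287.1 m/s
Total dV = 4292.7 + 3287.1 = 7579.8 m/s ~ 7580 m/s

7580 m/s


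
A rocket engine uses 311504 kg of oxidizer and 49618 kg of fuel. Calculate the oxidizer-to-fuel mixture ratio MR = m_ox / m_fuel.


MR = 311504 / 49618 = 6.28

6.28


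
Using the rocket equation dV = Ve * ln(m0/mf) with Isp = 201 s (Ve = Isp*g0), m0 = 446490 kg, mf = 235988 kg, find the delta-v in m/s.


Ve = 201 * 9.81 = 1971.81 m/s
dV = 1971.81 * ln(446490/235988) = 1257 m/s

1257 m/s


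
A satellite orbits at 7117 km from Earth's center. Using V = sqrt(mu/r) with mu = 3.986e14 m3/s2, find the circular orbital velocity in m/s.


V = sqrt(3.986e14 / 7117000) = 7484 m/s

7484 m/s


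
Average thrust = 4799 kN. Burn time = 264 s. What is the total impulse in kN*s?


It = 4799 * 264 = 1266936 kN*s

1266936 kN*s


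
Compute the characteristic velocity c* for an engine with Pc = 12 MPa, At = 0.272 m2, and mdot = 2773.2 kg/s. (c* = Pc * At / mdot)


c* = 12e6 * 0.272 / 2773.2 = 1177 m/s

1177 m/s


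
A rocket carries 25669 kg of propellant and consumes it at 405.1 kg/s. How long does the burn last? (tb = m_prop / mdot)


tb = 25669 / 405.1 = 63.4 s

63.4 s


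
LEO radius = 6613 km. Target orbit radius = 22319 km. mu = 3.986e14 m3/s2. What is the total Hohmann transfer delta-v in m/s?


V1 = sqrt(mu/r1) = 7763.71 m/s
dV1 = V1*(sqrt(2*r2/(r1+r2)) - 1) = 1879.74 m/s
V2 = sqrt(mu/r2) = 4226.02 m/s
dV2 = V2*(1 - sqrt(2*r1/(r1+r2))) = 1368.71 m/s
Total dV = 3248 m/s

3248 m/s


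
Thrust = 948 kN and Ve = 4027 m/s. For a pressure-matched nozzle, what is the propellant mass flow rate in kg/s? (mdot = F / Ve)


mdot = F / Ve = 948000 / 4027 = 235.4 kg/s

235.4 kg/s


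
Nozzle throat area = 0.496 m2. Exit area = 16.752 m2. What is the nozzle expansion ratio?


AR = 16.752 / 0.496 = 33.8

33.8


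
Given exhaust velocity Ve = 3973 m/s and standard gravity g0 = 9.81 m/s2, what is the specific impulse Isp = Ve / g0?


Isp = Ve / g0 = 3973 / 9.81 = 405.0 s

405.0 s


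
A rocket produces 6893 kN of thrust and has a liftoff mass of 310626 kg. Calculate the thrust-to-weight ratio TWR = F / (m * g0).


TWR = 6893000 / (310626 * 9.81) = 2.26

2.26


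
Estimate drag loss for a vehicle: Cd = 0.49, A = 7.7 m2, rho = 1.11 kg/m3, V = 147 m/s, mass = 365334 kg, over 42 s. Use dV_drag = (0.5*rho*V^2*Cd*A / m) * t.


D = 0.5 * 1.11 * 147^2 * 0.49 * 7.7 = 45249.57 N
a = 45249.57 / 365334 = 0.1239 m/s2
dV = 0.1239 * 42 = 5.2 m/s

5.2 m/s


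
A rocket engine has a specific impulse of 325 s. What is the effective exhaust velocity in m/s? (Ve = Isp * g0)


Ve = Isp * g0 = 325 * 9.81 = 3188.2 m/s

3188.2 m/s


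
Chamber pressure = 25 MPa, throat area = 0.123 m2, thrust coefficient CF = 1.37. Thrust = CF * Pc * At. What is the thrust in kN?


F = 1.37 * 25e6 * 0.123 = 4.2128e+06 N = 4212.8 kN

4212.8 kN


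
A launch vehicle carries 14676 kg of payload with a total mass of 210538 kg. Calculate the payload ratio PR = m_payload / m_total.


PR = 14676 / 210538 = 0.0697

0.0697


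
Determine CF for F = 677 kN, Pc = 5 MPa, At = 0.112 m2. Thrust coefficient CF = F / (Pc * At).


CF = 677000 / (5e6 * 0.112) = 1.21

1.21


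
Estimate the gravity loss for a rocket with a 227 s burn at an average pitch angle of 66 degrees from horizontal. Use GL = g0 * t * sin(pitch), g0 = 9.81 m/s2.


GL = 9.81 * 227 * sin(66 deg) = 2034 m/s

2034 m/s


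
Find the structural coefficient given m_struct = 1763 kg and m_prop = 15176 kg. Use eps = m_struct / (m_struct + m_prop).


eps = 1763 / (1763 + 15176) = 0.1041

0.1041


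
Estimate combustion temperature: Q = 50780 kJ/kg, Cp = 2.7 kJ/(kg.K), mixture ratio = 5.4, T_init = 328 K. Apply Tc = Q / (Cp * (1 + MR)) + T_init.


Tc = 50780 / (2.7 * (1 + 5.4)) + 328 = 3267 K

3267 K


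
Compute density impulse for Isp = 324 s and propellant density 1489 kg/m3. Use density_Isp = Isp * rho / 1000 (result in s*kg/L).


rho*Isp = 324 * 1489 / 1000 = 482 s*kg/L

482 s*kg/L


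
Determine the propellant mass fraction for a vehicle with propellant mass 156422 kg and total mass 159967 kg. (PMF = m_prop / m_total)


PMF = 156422 / 159967 = 0.978

0.978


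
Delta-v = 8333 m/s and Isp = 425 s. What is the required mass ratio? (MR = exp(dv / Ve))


Ve = 425 * 9.81 = 4169.25 m/s
MR = exp(8333 / 4169.25) = 7.379

7.379


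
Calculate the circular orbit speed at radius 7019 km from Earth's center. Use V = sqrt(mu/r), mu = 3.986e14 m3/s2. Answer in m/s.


V = sqrt(3.986e14 / 7019000) = 7536 m/s

7536 m/s


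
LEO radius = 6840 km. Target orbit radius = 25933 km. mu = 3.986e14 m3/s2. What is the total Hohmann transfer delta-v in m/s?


V1 = sqrt(mu/r1) = 7633.8 m/s
dV1 = V1*(sqrt(2*r2/(r1+r2)) - 1) = 1969.58 m/s
V2 = sqrt(mu/r2) = 3920.51 m/s
dV2 = V2*(1 - sqrt(2*r1/(r1+r2))) = 1387.55 m/s
Total dV = 3357 m/s

3357 m/s


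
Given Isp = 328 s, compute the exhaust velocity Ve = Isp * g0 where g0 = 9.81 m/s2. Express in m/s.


Ve = Isp * g0 = 328 * 9.81 = 3217.7 m/s

3217.7 m/s


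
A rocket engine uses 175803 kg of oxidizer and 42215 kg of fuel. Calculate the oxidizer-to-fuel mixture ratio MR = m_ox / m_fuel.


MR = 175803 / 42215 = 4.16

4.16


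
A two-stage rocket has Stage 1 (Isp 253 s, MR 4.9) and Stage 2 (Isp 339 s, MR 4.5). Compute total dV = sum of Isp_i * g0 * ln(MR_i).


dV1 = 253 * 9.81 * ln(4.9) = 3944.4 m/s
dV2 = 339 * 9.81 * ln(4.5) = 5001.9 m/s
Total dV = 3944.4 + 5001.9 = 8946.3 m/s ~ 8946 m/s

8946 m/s


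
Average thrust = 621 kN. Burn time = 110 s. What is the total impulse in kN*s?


It = 621 * 110 = 68310 kN*s

68310 kN*s


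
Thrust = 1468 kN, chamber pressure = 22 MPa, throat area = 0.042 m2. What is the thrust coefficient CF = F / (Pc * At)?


CF = 1468000 / (22e6 * 0.042) = 1.59

1.59


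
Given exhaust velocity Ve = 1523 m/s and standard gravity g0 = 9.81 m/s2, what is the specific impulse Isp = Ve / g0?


Isp = Ve / g0 = 1523 / 9.81 = 155.2 s

155.2 s


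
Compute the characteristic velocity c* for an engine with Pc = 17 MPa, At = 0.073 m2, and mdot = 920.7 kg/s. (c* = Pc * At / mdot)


c* = 17e6 * 0.073 / 920.7 = 1348 m/s

1348 m/s


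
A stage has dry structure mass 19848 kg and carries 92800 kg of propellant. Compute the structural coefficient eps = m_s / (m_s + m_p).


eps = 19848 / (19848 + 92800) = 0.1762

0.1762


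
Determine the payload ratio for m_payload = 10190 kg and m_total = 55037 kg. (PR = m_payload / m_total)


PR = 10190 / 55037 = 0.1851

0.1851


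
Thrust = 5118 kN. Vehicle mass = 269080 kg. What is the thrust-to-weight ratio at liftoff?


TWR = 5118000 / (269080 * 9.81) = 1.94

1.94


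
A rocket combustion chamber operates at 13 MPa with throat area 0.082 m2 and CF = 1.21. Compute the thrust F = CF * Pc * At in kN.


F = 1.21 * 13e6 * 0.082 = 1.2899e+06 N = 1289.9 kN

1289.9 kN


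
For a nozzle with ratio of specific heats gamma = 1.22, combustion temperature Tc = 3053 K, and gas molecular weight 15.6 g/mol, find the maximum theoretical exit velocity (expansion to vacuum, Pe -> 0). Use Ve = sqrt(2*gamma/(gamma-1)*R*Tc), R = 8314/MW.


R = 8314 / 15.6 = 532.95 J/(kg.K)
Ve = sqrt(2 * 1.22 / (1.22 - 1) * 532.95 * 3053) = 4248 m/s

4248 m/s


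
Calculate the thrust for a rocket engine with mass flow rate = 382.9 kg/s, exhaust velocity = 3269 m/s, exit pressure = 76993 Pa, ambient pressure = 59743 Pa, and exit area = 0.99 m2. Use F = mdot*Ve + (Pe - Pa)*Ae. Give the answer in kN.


F = 382.9 * 3269 + (76993 - 59743) * 0.99 = 1.2688e+06 N = 1268.8 kN

1268.8 kN


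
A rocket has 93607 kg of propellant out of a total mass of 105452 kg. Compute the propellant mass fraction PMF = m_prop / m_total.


PMF = 93607 / 105452 = 0.888

0.888


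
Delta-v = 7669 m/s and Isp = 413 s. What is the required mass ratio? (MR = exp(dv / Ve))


Ve = 413 * 9.81 = 4051.53 m/s
MR = exp(7669 / 4051.53) = 6.638

6.638


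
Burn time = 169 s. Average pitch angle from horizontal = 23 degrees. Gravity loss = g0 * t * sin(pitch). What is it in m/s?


GL = 9.81 * 169 * sin(23 deg) = 648 m/s

648 m/s


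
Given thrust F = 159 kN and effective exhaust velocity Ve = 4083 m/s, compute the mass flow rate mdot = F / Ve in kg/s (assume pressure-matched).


mdot = F / Ve = 159000 / 4083 = 38.9 kg/s

38.9 kg/s


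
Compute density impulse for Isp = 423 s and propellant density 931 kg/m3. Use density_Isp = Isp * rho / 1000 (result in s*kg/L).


rho*Isp = 423 * 931 / 1000 = 394 s*kg/L

394 s*kg/L


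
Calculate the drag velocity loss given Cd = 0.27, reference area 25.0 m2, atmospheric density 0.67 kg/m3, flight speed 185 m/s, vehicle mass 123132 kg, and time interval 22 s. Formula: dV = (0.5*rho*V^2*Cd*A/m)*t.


D = 0.5 * 0.67 * 185^2 * 0.27 * 25.0 = 77391.28 N
a = 77391.28 / 123132 = 0.6285 m/s2
dV = 0.6285 * 22 = 13.8 m/s

13.8 m/s


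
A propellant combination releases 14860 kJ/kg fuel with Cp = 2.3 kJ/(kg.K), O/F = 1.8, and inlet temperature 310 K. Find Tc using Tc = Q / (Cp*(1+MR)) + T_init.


Tc = 14860 / (2.3 * (1 + 1.8)) + 310 = 2617 K

2617 K


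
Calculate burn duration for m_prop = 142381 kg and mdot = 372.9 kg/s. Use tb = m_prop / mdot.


tb = 142381 / 372.9 = 381.8 s

381.8 s


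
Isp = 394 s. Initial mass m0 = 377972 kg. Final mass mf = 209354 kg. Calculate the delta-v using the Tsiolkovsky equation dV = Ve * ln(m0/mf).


Ve = 394 * 9.81 = 3865.14 m/s
dV = 3865.14 * ln(377972/209354) = 2283 m/s

2283 m/s


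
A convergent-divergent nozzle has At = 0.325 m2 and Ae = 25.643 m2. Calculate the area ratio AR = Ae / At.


AR = 25.643 / 0.325 = 78.9

78.9


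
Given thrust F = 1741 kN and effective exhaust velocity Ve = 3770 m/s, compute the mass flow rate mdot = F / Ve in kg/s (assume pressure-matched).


mdot = F / Ve = 1741000 / 3770 = 461.8 kg/s

461.8 kg/s


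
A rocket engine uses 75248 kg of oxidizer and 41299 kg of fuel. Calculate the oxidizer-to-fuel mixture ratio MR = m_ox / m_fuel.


MR = 75248 / 41299 = 1.82

1.82


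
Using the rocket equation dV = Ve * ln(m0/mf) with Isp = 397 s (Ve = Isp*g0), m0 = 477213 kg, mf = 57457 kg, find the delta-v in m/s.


Ve = 397 * 9.81 = 3894.57 m/s
dV = 3894.57 * ln(477213/57457) = 8245 m/s

8245 m/s


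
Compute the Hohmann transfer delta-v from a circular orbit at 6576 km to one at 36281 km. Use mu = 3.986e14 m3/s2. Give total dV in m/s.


V1 = sqrt(mu/r1) = 7785.52 m/s
dV1 = V1*(sqrt(2*r2/(r1+r2)) - 1) = 2344.99 m/s
V2 = sqrt(mu/r2) = 3314.58 m/s
dV2 = V2*(1 - sqrt(2*r1/(r1+r2))) = 1478.41 m/s
Total dV = 3823 m/s

3823 m/s


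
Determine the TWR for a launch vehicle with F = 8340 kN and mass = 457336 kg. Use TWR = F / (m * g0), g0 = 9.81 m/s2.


TWR = 8340000 / (457336 * 9.81) = 1.86

1.86


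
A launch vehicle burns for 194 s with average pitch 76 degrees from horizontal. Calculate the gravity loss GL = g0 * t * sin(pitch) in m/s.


GL = 9.81 * 194 * sin(76 deg) = 1847 m/s

1847 m/s


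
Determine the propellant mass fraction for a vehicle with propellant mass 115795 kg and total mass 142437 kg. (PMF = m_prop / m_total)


PMF = 115795 / 142437 = 0.813

0.813


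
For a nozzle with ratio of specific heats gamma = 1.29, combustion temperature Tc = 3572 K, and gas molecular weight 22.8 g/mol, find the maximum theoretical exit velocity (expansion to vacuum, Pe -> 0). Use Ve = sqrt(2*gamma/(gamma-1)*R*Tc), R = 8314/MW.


R = 8314 / 22.8 = 364.65 J/(kg.K)
Ve = sqrt(2 * 1.29 / (1.29 - 1) * 364.65 * 3572) = 3404 m/s

3404 m/s


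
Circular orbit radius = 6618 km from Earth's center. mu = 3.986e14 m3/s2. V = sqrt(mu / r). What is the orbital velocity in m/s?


V = sqrt(3.986e14 / 6618000) = 7761 m/s

7761 m/s


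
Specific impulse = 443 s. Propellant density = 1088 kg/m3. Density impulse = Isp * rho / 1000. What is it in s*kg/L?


rho*Isp = 443 * 1088 / 1000 = 482 s*kg/L

482 s*kg/L


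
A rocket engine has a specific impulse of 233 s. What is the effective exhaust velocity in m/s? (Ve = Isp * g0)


Ve = Isp * g0 = 233 * 9.81 = 2285.7 m/s

2285.7 m/s


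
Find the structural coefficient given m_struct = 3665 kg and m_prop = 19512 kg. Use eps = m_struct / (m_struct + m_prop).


eps = 3665 / (3665 + 19512) = 0.1581

0.1581


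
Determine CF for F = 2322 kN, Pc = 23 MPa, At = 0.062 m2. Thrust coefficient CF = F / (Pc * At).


CF = 2322000 / (23e6 * 0.062) = 1.63

1.63


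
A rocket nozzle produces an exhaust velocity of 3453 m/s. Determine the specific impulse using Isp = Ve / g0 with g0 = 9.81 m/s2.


Isp = Ve / g0 = 3453 / 9.81 = 352.0 s

352.0 s


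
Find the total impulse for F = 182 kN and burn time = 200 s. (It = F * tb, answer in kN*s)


It = 182 * 200 = 36400 kN*s

36400 kN*s


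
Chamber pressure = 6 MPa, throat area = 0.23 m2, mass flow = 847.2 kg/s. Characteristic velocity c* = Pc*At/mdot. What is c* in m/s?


c* = 6e6 * 0.23 / 847.2 = 1629 m/s

1629 m/s


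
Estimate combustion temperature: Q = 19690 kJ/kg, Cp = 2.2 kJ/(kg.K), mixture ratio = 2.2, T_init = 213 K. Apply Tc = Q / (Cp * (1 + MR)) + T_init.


Tc = 19690 / (2.2 * (1 + 2.2)) + 213 = 3010 K

3010 K


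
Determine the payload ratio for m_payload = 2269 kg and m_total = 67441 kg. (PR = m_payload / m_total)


PR = 2269 / 67441 = 0.0336

0.0336


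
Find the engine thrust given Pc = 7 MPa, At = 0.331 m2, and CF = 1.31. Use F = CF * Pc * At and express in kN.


F = 1.31 * 7e6 * 0.331 = 3.0353e+06 N = 3035.3 kN

3035.3 kN


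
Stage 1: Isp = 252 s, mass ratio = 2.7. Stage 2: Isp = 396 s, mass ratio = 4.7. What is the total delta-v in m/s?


dV1 = 252 * 9.81 * ln(2.7) = 2455.4 m/s
dV2 = 396 * 9.81 * ln(4.7) = 6011.9 m/s
Total dV = 2455.4 + 6011.9 = 8467.3 m/s ~ 8467 m/s

8467 m/s


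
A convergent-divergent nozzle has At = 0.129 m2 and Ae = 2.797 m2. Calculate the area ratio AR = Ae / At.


AR = 2.797 / 0.129 = 21.7

21.7


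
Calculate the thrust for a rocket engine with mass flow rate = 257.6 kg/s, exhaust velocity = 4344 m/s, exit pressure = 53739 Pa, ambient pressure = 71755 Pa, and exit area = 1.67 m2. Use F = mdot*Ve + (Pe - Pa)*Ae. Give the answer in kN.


F = 257.6 * 4344 + (53739 - 71755) * 1.67 = 1.0889e+06 N = 1088.9 kN

1088.9 kN


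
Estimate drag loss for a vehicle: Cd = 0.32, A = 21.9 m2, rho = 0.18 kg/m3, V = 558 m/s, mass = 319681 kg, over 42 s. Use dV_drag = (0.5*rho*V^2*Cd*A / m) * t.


D = 0.5 * 0.18 * 558^2 * 0.32 * 21.9 = 196383.5 N
a = 196383.5 / 319681 = 0.6143 m/s2
dV = 0.6143 * 42 = 25.8 m/s

25.8 m/s


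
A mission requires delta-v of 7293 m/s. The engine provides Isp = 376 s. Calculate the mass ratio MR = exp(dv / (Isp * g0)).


Ve = 376 * 9.81 = 3688.56 m/s
MR = exp(7293 / 3688.56) = 7.222

7.222


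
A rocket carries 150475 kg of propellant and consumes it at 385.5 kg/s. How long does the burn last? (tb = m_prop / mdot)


tb = 150475 / 385.5 = 390.3 s

390.3 s


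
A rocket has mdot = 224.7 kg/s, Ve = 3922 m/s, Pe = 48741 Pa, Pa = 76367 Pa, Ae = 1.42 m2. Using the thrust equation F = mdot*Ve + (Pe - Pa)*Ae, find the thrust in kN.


F = 224.7 * 3922 + (48741 - 76367) * 1.42 = 842044.0 N = 842.0 kN

842.0 kN


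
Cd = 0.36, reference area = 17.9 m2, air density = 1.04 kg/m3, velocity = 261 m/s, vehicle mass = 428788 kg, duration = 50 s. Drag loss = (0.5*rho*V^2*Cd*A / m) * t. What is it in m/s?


D = 0.5 * 1.04 * 261^2 * 0.36 * 17.9 = 228265.3 N
a = 228265.3 / 428788 = 0.5324 m/s2
dV = 0.5324 * 50 = 26.6 m/s

26.6 m/s


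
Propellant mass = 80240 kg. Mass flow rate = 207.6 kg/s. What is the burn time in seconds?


tb = 80240 / 207.6 = 386.5 s

386.5 s


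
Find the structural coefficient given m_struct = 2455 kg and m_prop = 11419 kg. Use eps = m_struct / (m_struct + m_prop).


eps = 2455 / (2455 + 11419) = 0.1769

0.1769


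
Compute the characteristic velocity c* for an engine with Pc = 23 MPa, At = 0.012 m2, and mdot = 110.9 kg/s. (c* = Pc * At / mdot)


c* = 23e6 * 0.012 / 110.9 = 2489 m/s

2489 m/s


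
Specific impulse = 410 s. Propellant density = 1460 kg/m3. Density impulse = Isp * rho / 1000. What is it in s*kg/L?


rho*Isp = 410 * 1460 / 1000 = 599 s*kg/L

599 s*kg/L


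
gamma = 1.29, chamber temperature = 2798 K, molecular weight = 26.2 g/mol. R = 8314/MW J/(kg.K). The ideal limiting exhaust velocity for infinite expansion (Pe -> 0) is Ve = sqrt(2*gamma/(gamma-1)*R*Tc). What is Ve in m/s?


R = 8314 / 26.2 = 317.33 J/(kg.K)
Ve = sqrt(2 * 1.29 / (1.29 - 1) * 317.33 * 2798) = 2811 m/s

2811 m/s


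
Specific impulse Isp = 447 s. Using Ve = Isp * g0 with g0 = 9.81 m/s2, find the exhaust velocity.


Ve = Isp * g0 = 447 * 9.81 = 4385.1 m/s

4385.1 m/s


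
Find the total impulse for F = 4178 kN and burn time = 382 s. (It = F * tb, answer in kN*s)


It = 4178 * 382 = 1595996 kN*s

1595996 kN*s


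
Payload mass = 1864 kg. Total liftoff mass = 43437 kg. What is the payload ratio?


PR = 1864 / 43437 = 0.0429

0.0429


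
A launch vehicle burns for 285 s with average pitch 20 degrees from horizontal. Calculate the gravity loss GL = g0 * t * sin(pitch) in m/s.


GL = 9.81 * 285 * sin(20 deg) = 956 m/s

956 m/s


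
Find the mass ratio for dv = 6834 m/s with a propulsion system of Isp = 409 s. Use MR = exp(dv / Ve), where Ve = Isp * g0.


Ve = 409 * 9.81 = 4012.29 m/s
MR = exp(6834 / 4012.29) = 5.492

5.492


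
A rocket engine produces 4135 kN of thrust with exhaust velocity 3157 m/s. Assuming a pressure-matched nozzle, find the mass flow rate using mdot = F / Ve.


mdot = F / Ve = 4135000 / 3157 = 1309.8 kg/s

1309.8 kg/s


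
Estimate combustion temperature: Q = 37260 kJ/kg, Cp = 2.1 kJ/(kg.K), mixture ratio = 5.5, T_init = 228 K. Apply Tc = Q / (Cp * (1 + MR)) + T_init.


Tc = 37260 / (2.1 * (1 + 5.5)) + 228 = 2958 K

2958 K


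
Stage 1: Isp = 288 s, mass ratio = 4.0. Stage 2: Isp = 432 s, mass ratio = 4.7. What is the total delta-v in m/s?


dV1 = 288 * 9.81 * ln(4.0) = 3916.7 m/s
dV2 = 432 * 9.81 * ln(4.7) = 6558.4 m/s
Total dV = 3916.7 + 6558.4 = 10475.1 m/s ~ 10475 m/s

10475 m/s


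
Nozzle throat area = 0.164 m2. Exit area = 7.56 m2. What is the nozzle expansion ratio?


AR = 7.56 / 0.164 = 46.1

46.1


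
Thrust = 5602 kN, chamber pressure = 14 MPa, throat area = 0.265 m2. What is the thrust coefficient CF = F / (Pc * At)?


CF = 5602000 / (14e6 * 0.265) = 1.51

1.51


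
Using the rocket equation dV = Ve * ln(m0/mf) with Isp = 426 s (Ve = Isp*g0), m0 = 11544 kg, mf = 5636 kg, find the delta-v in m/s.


Ve = 426 * 9.81 = 4179.06 m/s
dV = 4179.06 * ln(11544/5636) = 2996 m/s

2996 m/s


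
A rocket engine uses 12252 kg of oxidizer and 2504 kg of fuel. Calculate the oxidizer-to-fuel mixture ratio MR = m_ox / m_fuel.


MR = 12252 / 2504 = 4.89

4.89


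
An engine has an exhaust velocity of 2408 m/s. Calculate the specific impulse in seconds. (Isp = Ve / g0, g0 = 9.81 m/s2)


Isp = Ve / g0 = 2408 / 9.81 = 245.5 s

245.5 s


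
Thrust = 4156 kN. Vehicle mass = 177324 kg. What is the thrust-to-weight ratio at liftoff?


TWR = 4156000 / (177324 * 9.81) = 2.39

2.39


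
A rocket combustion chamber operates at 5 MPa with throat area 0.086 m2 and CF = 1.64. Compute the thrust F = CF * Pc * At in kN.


F = 1.64 * 5e6 * 0.086 = 705200.0 N = 705.2 kN

705.2 kN


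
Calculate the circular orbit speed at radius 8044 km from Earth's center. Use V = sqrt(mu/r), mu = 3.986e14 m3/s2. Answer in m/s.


V = sqrt(3.986e14 / 8044000) = 7039 m/s

7039 m/s


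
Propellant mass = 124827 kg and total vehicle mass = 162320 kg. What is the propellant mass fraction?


PMF = 124827 / 162320 = 0.769

0.769


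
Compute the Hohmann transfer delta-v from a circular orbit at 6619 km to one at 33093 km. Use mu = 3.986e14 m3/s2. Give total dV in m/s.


V1 = sqrt(mu/r1) = 7760.19 m/s
dV1 = V1*(sqrt(2*r2/(r1+r2)) - 1) = 2258.12 m/s
V2 = sqrt(mu/r2) = 3470.57 m/s
dV2 = V2*(1 - sqrt(2*r1/(r1+r2))) = 1466.78 m/s
Total dV = 3725 m/s

3725 m/s


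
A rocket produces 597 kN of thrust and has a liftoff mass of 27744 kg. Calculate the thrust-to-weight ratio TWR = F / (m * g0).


TWR = 597000 / (27744 * 9.81) = 2.19

2.19


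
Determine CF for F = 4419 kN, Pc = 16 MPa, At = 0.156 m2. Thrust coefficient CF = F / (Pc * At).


CF = 4419000 / (16e6 * 0.156) = 1.77

1.77


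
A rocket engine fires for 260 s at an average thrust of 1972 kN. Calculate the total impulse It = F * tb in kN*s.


It = 1972 * 260 = 512720 kN*s

512720 kN*s


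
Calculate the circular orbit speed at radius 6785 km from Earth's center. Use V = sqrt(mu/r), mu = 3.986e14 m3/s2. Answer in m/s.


V = sqrt(3.986e14 / 6785000) = 7665 m/s

7665 m/s
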